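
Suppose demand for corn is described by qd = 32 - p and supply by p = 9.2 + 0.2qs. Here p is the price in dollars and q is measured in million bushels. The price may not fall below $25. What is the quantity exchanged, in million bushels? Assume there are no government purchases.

Rearranging supply gives qs = 5p - 46. In a free market, 32 - p = 5p - 46 gives the equilibrium p* = 13, q* = 19.
Since 25 > 13, the floor is binding.
At p = 25: qd = 32 - 25 = 7 and qs = 5·25 - 46 = 79.
The quantity actually transacted is the short side, demand: 7.

7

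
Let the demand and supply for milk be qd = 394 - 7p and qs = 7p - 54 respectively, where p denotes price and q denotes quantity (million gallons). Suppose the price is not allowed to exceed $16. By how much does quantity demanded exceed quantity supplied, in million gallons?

224

Equilibrium: 394 - 7p = 7p - 54, so 448 = 14p and p* = 32, q* = 170.
The ceiling of 16 is below the equilibrium price 32, so it binds.
At p = 16: qd = 394 - 7·16 = 282 and qs = 7·16 - 54 = 58.
Shortage = qd - qs = 282 - 58 = 224.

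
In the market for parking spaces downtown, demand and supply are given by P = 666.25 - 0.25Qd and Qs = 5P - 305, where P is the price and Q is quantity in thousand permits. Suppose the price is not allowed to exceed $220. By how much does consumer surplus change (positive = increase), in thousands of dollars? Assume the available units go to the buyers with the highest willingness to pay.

49637.5

Rearranging demand gives Qd = 2665 - 4P. Without the control the market clears where 2665 - 4P = 5P - 305, i.e. P* = 330 and Q* = 1345.
The ceiling of 220 is below the equilibrium price 330, so it binds.
At P = 220: Qd = 2665 - 4·220 = 1785 and Qs = 5·220 - 305 = 795.
Consumer surplus without the control is ½ · (666.25 - 330) · 1345 = 226128.125.
With the ceiling, 795 units are sold at 220 (assume they go to the highest-value buyers). The demand price at Q = 795 is 467.5, so CS = ½ · [(666.25 - 220) + (467.5 - 220)] · 795 = 275765.625.
Change in consumer surplus = 275765.625 - 226128.125 = 49637.5.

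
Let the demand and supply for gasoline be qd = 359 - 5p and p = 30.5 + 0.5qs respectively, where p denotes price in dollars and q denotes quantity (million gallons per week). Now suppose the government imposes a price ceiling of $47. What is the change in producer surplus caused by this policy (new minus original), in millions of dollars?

-598

Rearranging supply gives qs = 2p - 61. Equilibrium: 359 - 5p = 2p - 61, so 420 = 7p and p* = 60, q* = 59.
Since 47 < 60, the ceiling is binding.
At p = 47: qd = 359 - 5·47 = 124 and qs = 2·47 - 61 = 33.
Producer surplus without the control is ½ · (60 - 30.5) · 59 = 870.25.
With the ceiling, producers sell 33 units at 47, so PS = ½ · (47 - 30.5) · 33 = 272.25.
Change in producer surplus = 272.25 - 870.25 = -598.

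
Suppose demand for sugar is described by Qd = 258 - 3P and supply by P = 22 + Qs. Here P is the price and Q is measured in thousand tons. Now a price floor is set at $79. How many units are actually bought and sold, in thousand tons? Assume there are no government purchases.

21

Rearranging supply gives Qs = P - 22. Without the control the market clears where 258 - 3P = P - 22, i.e. P* = 70 and Q* = 48.
Since 79 > 70, the floor is binding.
At P = 79: Qd = 258 - 3·79 = 21 and Qs = 79 - 22 = 57.
The quantity actually transacted is the short side, demand: 21.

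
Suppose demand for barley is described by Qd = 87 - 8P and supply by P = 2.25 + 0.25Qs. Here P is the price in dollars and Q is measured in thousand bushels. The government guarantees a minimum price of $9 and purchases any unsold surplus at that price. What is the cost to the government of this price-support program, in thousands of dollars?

108

Rearranging supply gives Qs = 4P - 9. Setting quantity demanded equal to quantity supplied, 87 - 8P = 4P - 9, gives P* = 8 and Q* = 23.
Because the floor (9) lies above the market-clearing price, it is binding.
At P = 9: Qd = 87 - 8·9 = 15 and Qs = 4·9 - 9 = 27.
Surplus = Qs - Qd = 12.
Government expenditure = surplus × support price = 12 × 9 = 108.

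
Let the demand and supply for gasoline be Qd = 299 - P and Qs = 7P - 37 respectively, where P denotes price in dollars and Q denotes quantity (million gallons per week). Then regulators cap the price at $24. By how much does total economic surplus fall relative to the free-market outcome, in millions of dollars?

Equilibrium: 299 - P = 7P - 37, so 336 = 8P and P* = 42, Q* = 257.
Since 24 < 42, the ceiling is binding.
At P = 24: Qd = 299 - 24 = 275 and Qs = 7·24 - 37 = 131.
Quantity traded falls to 131. At Q = 131 the demand price is 299 - 131 = 168 and the supply price is (37 + 131)/7 = 24.
Deadweight loss = ½ · (168 - 24) · (257 - 131) = ½ · 144 · 126 = 9072.

9072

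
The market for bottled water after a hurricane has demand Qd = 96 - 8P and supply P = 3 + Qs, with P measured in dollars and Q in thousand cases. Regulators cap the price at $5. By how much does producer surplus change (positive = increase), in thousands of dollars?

-30

Rearranging supply gives Qs = P - 3. In a free market, 96 - 8P = P - 3 gives the equilibrium P* = 11, Q* = 8.
Since 5 < 11, the ceiling is binding.
At P = 5: Qd = 96 - 8·5 = 56 and Qs = 5 - 3 = 2.
Producer surplus without the control is ½ · (11 - 3) · 8 = 32.
With the ceiling, producers sell 2 units at 5, so PS = ½ · (5 - 3) · 2 = 2.
Change in producer surplus = 2 - 32 = -30.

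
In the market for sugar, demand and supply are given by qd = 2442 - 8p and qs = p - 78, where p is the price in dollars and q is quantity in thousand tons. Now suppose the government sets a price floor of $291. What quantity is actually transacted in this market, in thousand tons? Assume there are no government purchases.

Setting quantity demanded equal to quantity supplied, 2442 - 8p = p - 78, gives p* = 280 and q* = 202.
The floor of 291 is above the equilibrium price 280, so it binds.
At p = 291: qd = 2442 - 8·291 = 114 and qs = 291 - 78 = 213.
The quantity actually transacted is the short side, demand: 114.

114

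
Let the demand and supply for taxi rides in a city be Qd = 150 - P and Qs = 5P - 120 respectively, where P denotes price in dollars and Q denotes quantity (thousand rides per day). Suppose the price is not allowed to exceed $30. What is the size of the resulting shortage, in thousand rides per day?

90

In a free market, 150 - P = 5P - 120 gives the equilibrium P* = 45, Q* = 105.
The ceiling of 30 is below the equilibrium price 45, so it binds.
At P = 30: Qd = 150 - 30 = 120 and Qs = 5·30 - 120 = 30.
Shortage = Qd - Qs = 120 - 30 = 90.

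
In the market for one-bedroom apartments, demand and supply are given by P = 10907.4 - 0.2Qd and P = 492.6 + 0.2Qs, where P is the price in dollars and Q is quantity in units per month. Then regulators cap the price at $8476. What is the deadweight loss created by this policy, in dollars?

0

Rearranging demand gives Qd = 54537 - 5P; rearranging supply gives Qs = 5P - 2463. In a free market, 54537 - 5P = 5P - 2463 gives the equilibrium P* = 5700, Q* = 26037.
The ceiling of 8476 is above the equilibrium price 5700, so it is not binding; the market clears at P* = 5700, Q* = 26037.
Since the control does not bind, no trades are prevented and deadweight loss is zero.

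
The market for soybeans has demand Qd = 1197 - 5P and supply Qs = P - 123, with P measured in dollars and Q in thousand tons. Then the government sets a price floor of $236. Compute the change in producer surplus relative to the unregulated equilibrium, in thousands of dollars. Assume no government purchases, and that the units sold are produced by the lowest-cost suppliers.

Equilibrium: 1197 - 5P = P - 123, so 1320 = 6P and P* = 220, Q* = 97.
Since 236 > 220, the floor is binding.
At P = 236: Qd = 1197 - 5·236 = 17 and Qs = 236 - 123 = 113.
Producer surplus without the control is ½ · (220 - 123) · 97 = 4704.5.
With the floor, 17 units are sold at 236. The supply price at Q = 17 is 140, so PS = ½ · [(236 - 123) + (236 - 140)] · 17 = 1776.5.
Change in producer surplus = 1776.5 - 4704.5 = -2928.

-2928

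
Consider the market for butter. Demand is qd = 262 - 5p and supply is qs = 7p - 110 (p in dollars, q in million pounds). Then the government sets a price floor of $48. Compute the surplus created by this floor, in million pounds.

Setting quantity demanded equal to quantity supplied, 262 - 5p = 7p - 110, gives p* = 31 and q* = 107.
Since 48 > 31, the floor is binding.
At p = 48: qd = 262 - 5·48 = 22 and qs = 7·48 - 110 = 226.
Surplus = qs - qd = 226 - 22 = 204.

204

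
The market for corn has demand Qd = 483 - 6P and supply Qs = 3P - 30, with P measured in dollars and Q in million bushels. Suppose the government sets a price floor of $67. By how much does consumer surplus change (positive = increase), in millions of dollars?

Setting quantity demanded equal to quantity supplied, 483 - 6P = 3P - 30, gives P* = 57 and Q* = 141.
The floor of 67 is above the equilibrium price 57, so it binds.
At P = 67: Qd = 483 - 6·67 = 81 and Qs = 3·67 - 30 = 171.
Consumer surplus without the control is ½ · (80.5 - 57) · 141 = 1656.75.
With the floor, consumers buy 81 units at 67, so CS = ½ · (80.5 - 67) · 81 = 546.75.
Change in consumer surplus = 546.75 - 1656.75 = -1110.

-1110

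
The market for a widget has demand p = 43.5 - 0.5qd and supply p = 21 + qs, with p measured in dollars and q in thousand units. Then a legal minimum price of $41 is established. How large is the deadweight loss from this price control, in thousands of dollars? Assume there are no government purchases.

Rearranging demand gives qd = 87 - 2p; rearranging supply gives qs = p - 21. Setting quantity demanded equal to quantity supplied, 87 - 2p = p - 21, gives p* = 36 and q* = 15.
Since 41 > 36, the floor is binding.
At p = 41: qd = 87 - 2·41 = 5 and qs = 41 - 21 = 20.
Quantity traded falls to 5. At q = 5 the demand price is (87 - 5)/2 = 41 and the supply price is 21 + 5 = 26.
Deadweight loss = ½ · (41 - 26) · (15 - 5) = ½ · 15 · 10 = 75.

75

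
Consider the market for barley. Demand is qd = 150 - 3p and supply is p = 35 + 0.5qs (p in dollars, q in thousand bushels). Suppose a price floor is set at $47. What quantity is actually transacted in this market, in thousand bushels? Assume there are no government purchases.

9

Rearranging supply gives qs = 2p - 70. In a free market, 150 - 3p = 2p - 70 gives the equilibrium p* = 44, q* = 18.
The floor of 47 is above the equilibrium price 44, so it binds.
At p = 47: qd = 150 - 3·47 = 9 and qs = 2·47 - 70 = 24.
The quantity actually transacted is the short side, demand: 9.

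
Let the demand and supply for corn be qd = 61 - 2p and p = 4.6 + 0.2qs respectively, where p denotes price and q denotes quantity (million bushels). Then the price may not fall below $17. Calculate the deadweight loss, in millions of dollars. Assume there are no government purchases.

35

Rearranging supply gives qs = 5p - 23. Without the control the market clears where 61 - 2p = 5p - 23, i.e. p* = 12 and q* = 37.
The floor of 17 is above the equilibrium price 12, so it binds.
At p = 17: qd = 61 - 2·17 = 27 and qs = 5·17 - 23 = 62.
Quantity traded falls to 27. At q = 27 the demand price is (61 - 27)/2 = 17 and the supply price is (23 + 27)/5 = 10.
Deadweight loss = ½ · (17 - 10) · (37 - 27) = ½ · 7 · 10 = 35.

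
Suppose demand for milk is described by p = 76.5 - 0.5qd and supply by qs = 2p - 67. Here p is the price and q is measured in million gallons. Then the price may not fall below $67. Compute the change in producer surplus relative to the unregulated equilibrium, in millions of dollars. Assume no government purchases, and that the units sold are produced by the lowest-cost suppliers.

84

Rearranging demand gives qd = 153 - 2p. In a free market, 153 - 2p = 2p - 67 gives the equilibrium p* = 55, q* = 43.
The floor of 67 is above the equilibrium price 55, so it binds.
At p = 67: qd = 153 - 2·67 = 19 and qs = 2·67 - 67 = 67.
Producer surplus without the control is ½ · (55 - 33.5) · 43 = 462.25.
With the floor, 19 units are sold at 67. The supply price at q = 19 is 43, so PS = ½ · [(67 - 33.5) + (67 - 43)] · 19 = 546.25.
Change in producer surplus = 546.25 - 462.25 = 84.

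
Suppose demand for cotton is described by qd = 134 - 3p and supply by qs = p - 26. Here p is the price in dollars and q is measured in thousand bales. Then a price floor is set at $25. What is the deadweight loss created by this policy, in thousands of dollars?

0

In a free market, 134 - 3p = p - 26 gives the equilibrium p* = 40, q* = 14.
Since 25 is below p* = 40, the floor does not bind and the free-market outcome prevails.
Since the control does not bind, no trades are prevented and deadweight loss is zero.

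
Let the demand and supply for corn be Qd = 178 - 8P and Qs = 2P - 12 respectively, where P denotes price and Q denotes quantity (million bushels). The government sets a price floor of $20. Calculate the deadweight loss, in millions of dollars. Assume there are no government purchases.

Setting quantity demanded equal to quantity supplied, 178 - 8P = 2P - 12, gives P* = 19 and Q* = 26.
The floor of 20 is above the equilibrium price 19, so it binds.
At P = 20: Qd = 178 - 8·20 = 18 and Qs = 2·20 - 12 = 28.
Quantity traded falls to 18. At Q = 18 the demand price is (178 - 18)/8 = 20 and the supply price is (12 + 18)/2 = 15.
Deadweight loss = ½ · (20 - 15) · (26 - 18) = ½ · 5 · 8 = 20.

20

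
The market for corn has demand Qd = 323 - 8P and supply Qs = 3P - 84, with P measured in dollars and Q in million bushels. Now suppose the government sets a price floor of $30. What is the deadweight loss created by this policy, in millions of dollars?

Equilibrium: 323 - 8P = 3P - 84, so 407 = 11P and P* = 37, Q* = 27.
Since 30 is below P* = 37, the floor does not bind and the free-market outcome prevails.
Since the control does not bind, no trades are prevented and deadweight loss is zero.

0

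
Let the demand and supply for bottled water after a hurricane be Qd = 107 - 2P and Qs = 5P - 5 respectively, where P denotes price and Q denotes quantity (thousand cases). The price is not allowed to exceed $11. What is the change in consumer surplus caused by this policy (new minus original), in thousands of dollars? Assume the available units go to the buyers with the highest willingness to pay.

93.75

Equilibrium: 107 - 2P = 5P - 5, so 112 = 7P and P* = 16, Q* = 75.
Because the ceiling (11) lies below the market-clearing price, it is binding.
At P = 11: Qd = 107 - 2·11 = 85 and Qs = 5·11 - 5 = 50.
Consumer surplus without the control is ½ · (53.5 - 16) · 75 = 1406.25.
With the ceiling, 50 units are sold at 11 (assume they go to the highest-value buyers). The demand price at Q = 50 is 28.5, so CS = ½ · [(53.5 - 11) + (28.5 - 11)] · 50 = 1500.
Change in consumer surplus = 1500 - 1406.25 = 93.75.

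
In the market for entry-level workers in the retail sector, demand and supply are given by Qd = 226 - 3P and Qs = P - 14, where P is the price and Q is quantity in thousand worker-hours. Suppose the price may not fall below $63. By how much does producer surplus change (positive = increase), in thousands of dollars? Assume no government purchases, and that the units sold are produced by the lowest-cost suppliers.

Without the control the market clears where 226 - 3P = P - 14, i.e. P* = 60 and Q* = 46.
The floor of 63 is above the equilibrium price 60, so it binds.
At P = 63: Qd = 226 - 3·63 = 37 and Qs = 63 - 14 = 49.
Producer surplus without the control is ½ · (60 - 14) · 46 = 1058.
With the floor, 37 units are sold at 63. The supply price at Q = 37 is 51, so PS = ½ · [(63 - 14) + (63 - 51)] · 37 = 1128.5.
Change in producer surplus = 1128.5 - 1058 = 70.5.

70.5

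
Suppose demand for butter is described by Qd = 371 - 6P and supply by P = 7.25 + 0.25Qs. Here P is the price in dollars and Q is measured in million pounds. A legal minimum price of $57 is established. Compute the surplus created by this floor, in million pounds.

170

Rearranging supply gives Qs = 4P - 29. Equilibrium: 371 - 6P = 4P - 29, so 400 = 10P and P* = 40, Q* = 131.
Since 57 > 40, the floor is binding.
At P = 57: Qd = 371 - 6·57 = 29 and Qs = 4·57 - 29 = 199.
Surplus = Qs - Qd = 199 - 29 = 170.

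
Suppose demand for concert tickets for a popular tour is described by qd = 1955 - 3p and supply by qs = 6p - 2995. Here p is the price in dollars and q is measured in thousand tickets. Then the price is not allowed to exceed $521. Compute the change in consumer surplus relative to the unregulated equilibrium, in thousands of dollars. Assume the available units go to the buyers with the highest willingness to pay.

-1247

Without the control the market clears where 1955 - 3p = 6p - 2995, i.e. p* = 550 and q* = 305.
Since 521 < 550, the ceiling is binding.
At p = 521: qd = 1955 - 3·521 = 392 and qs = 6·521 - 2995 = 131.
Consumer surplus without the control is ½ · (1955/3 - 550) · 305 = 93025/6.
With the ceiling, 131 units are sold at 521 (assume they go to the highest-value buyers). The demand price at q = 131 is 608, so CS = ½ · [(1955/3 - 521) + (608 - 521)] · 131 = 85543/6.
Change in consumer surplus = 85543/6 - 93025/6 = -1247.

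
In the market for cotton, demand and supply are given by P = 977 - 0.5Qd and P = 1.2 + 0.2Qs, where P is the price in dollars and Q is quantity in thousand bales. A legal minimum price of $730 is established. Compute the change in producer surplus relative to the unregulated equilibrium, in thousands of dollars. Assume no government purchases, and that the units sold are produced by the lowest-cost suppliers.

Rearranging demand gives Qd = 1954 - 2P; rearranging supply gives Qs = 5P - 6. Equilibrium: 1954 - 2P = 5P - 6, so 1960 = 7P and P* = 280, Q* = 1394.
Because the floor (730) lies above the market-clearing price, it is binding.
At P = 730: Qd = 1954 - 2·730 = 494 and Qs = 5·730 - 6 = 3644.
Producer surplus without the control is ½ · (280 - 1.2) · 1394 = 194323.6.
With the floor, 494 units are sold at 730. The supply price at Q = 494 is 100, so PS = ½ · [(730 - 1.2) + (730 - 100)] · 494 = 335623.6.
Change in producer surplus = 335623.6 - 194323.6 = 141300.

141300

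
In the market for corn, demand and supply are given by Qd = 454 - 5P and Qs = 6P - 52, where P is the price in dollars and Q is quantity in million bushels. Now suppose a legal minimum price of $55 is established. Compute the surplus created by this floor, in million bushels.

99

Without the control the market clears where 454 - 5P = 6P - 52, i.e. P* = 46 and Q* = 224.
Since 55 > 46, the floor is binding.
At P = 55: Qd = 454 - 5·55 = 179 and Qs = 6·55 - 52 = 278.
Surplus = Qs - Qd = 278 - 179 = 99.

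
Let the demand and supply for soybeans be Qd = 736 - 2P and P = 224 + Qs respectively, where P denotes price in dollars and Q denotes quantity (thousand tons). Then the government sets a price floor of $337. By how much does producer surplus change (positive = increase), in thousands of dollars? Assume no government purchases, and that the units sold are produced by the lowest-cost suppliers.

Rearranging supply gives Qs = P - 224. Equilibrium: 736 - 2P = P - 224, so 960 = 3P and P* = 320, Q* = 96.
Because the floor (337) lies above the market-clearing price, it is binding.
At P = 337: Qd = 736 - 2·337 = 62 and Qs = 337 - 224 = 113.
Producer surplus without the control is ½ · (320 - 224) · 96 = 4608.
With the floor, 62 units are sold at 337. The supply price at Q = 62 is 286, so PS = ½ · [(337 - 224) + (337 - 286)] · 62 = 5084.
Change in producer surplus = 5084 - 4608 = 476.

476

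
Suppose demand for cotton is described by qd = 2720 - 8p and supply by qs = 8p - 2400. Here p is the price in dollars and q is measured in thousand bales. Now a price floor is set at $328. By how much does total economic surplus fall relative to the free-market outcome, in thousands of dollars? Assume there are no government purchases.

Equilibrium: 2720 - 8p = 8p - 2400, so 5120 = 16p and p* = 320, q* = 160.
The floor of 328 is above the equilibrium price 320, so it binds.
At p = 328: qd = 2720 - 8·328 = 96 and qs = 8·328 - 2400 = 224.
Quantity traded falls to 96. At q = 96 the demand price is (2720 - 96)/8 = 328 and the supply price is (2400 + 96)/8 = 312.
Deadweight loss = ½ · (328 - 312) · (160 - 96) = ½ · 16 · 64 = 512.

512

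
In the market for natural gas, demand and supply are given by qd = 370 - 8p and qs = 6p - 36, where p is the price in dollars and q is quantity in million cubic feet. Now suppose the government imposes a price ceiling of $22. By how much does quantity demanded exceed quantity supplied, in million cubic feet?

98

Setting quantity demanded equal to quantity supplied, 370 - 8p = 6p - 36, gives p* = 29 and q* = 138.
The ceiling of 22 is below the equilibrium price 29, so it binds.
At p = 22: qd = 370 - 8·22 = 194 and qs = 6·22 - 36 = 96.
Shortage = qd - qs = 194 - 96 = 98.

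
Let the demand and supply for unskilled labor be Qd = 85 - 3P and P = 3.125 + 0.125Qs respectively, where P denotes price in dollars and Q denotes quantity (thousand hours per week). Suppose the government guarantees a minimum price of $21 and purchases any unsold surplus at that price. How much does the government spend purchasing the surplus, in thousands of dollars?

Rearranging supply gives Qs = 8P - 25. Equilibrium: 85 - 3P = 8P - 25, so 110 = 11P and P* = 10, Q* = 55.
Since 21 > 10, the floor is binding.
At P = 21: Qd = 85 - 3·21 = 22 and Qs = 8·21 - 25 = 143.
Surplus = Qs - Qd = 121.
Government expenditure = surplus × support price = 121 × 21 = 2541.

2541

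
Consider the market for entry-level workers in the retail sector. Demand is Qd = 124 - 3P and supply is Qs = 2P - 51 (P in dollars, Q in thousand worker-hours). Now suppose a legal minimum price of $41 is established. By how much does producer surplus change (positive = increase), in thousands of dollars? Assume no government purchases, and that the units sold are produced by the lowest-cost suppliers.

-75

Setting quantity demanded equal to quantity supplied, 124 - 3P = 2P - 51, gives P* = 35 and Q* = 19.
Because the floor (41) lies above the market-clearing price, it is binding.
At P = 41: Qd = 124 - 3·41 = 1 and Qs = 2·41 - 51 = 31.
Producer surplus without the control is ½ · (35 - 25.5) · 19 = 90.25.
With the floor, 1 units are sold at 41. The supply price at Q = 1 is 26, so PS = ½ · [(41 - 25.5) + (41 - 26)] · 1 = 15.25.
Change in producer surplus = 15.25 - 90.25 = -75.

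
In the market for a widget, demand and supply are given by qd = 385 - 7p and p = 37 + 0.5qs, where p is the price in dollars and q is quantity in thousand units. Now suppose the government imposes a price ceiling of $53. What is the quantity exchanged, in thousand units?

28

Rearranging supply gives qs = 2p - 74. In a free market, 385 - 7p = 2p - 74 gives the equilibrium p* = 51, q* = 28.
The ceiling of 53 is above the equilibrium price 51, so it is not binding; the market clears at p* = 51, q* = 28.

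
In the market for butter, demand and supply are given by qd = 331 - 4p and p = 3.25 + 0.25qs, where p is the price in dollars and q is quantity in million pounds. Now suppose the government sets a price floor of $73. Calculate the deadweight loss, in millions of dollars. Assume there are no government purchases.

Rearranging supply gives qs = 4p - 13. Without the control the market clears where 331 - 4p = 4p - 13, i.e. p* = 43 and q* = 159.
Because the floor (73) lies above the market-clearing price, it is binding.
At p = 73: qd = 331 - 4·73 = 39 and qs = 4·73 - 13 = 279.
Quantity traded falls to 39. At q = 39 the demand price is (331 - 39)/4 = 73 and the supply price is (13 + 39)/4 = 13.
Deadweight loss = ½ · (73 - 13) · (159 - 39) = ½ · 60 · 120 = 3600.

3600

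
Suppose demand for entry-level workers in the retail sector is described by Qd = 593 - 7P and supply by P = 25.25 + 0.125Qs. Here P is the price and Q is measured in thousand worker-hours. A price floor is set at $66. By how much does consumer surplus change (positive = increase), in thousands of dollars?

Rearranging supply gives Qs = 8P - 202. Without the control the market clears where 593 - 7P = 8P - 202, i.e. P* = 53 and Q* = 222.
Because the floor (66) lies above the market-clearing price, it is binding.
At P = 66: Qd = 593 - 7·66 = 131 and Qs = 8·66 - 202 = 326.
Consumer surplus without the control is ½ · (593/7 - 53) · 222 = 24642/7.
With the floor, consumers buy 131 units at 66, so CS = ½ · (593/7 - 66) · 131 = 17161/14.
Change in consumer surplus = 17161/14 - 24642/7 = -2294.5.

-2294.5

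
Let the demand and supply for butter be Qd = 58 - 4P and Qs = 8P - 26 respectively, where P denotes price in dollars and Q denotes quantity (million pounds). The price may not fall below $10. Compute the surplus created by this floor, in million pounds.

Setting quantity demanded equal to quantity supplied, 58 - 4P = 8P - 26, gives P* = 7 and Q* = 30.
Since 10 > 7, the floor is binding.
At P = 10: Qd = 58 - 4·10 = 18 and Qs = 8·10 - 26 = 54.
Surplus = Qs - Qd = 54 - 18 = 36.

36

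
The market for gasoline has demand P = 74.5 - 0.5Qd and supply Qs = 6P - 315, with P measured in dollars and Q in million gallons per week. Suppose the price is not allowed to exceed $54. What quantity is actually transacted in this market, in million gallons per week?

9

Rearranging demand gives Qd = 149 - 2P. Without the control the market clears where 149 - 2P = 6P - 315, i.e. P* = 58 and Q* = 33.
Since 54 < 58, the ceiling is binding.
At P = 54: Qd = 149 - 2·54 = 41 and Qs = 6·54 - 315 = 9.
The quantity actually transacted is the short side, supply: 9.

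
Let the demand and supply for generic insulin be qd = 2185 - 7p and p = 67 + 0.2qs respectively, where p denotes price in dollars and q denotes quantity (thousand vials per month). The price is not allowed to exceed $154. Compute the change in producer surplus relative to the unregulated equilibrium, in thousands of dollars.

-32200

Rearranging supply gives qs = 5p - 335. Without the control the market clears where 2185 - 7p = 5p - 335, i.e. p* = 210 and q* = 715.
The ceiling of 154 is below the equilibrium price 210, so it binds.
At p = 154: qd = 2185 - 7·154 = 1107 and qs = 5·154 - 335 = 435.
Producer surplus without the control is ½ · (210 - 67) · 715 = 51122.5.
With the ceiling, producers sell 435 units at 154, so PS = ½ · (154 - 67) · 435 = 18922.5.
Change in producer surplus = 18922.5 - 51122.5 = -32200.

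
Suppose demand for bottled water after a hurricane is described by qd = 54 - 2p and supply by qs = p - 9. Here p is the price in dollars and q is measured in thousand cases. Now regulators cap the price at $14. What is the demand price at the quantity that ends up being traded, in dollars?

Setting quantity demanded equal to quantity supplied, 54 - 2p = p - 9, gives p* = 21 and q* = 12.
The ceiling of 14 is below the equilibrium price 21, so it binds.
At p = 14: qd = 54 - 2·14 = 26 and qs = 14 - 9 = 5.
Only 5 units reach the market. On the demand curve, the marginal buyer's willingness to pay at q = 5 is (54 - 5)/2 = 24.5.

24.5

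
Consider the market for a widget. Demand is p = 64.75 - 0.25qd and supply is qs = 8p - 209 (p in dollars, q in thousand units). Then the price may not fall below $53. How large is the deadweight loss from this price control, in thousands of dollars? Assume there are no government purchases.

Rearranging demand gives qd = 259 - 4p. In a free market, 259 - 4p = 8p - 209 gives the equilibrium p* = 39, q* = 103.
Since 53 > 39, the floor is binding.
At p = 53: qd = 259 - 4·53 = 47 and qs = 8·53 - 209 = 215.
Quantity traded falls to 47. At q = 47 the demand price is (259 - 47)/4 = 53 and the supply price is (209 + 47)/8 = 32.
Deadweight loss = ½ · (53 - 32) · (103 - 47) = ½ · 21 · 56 = 588.

588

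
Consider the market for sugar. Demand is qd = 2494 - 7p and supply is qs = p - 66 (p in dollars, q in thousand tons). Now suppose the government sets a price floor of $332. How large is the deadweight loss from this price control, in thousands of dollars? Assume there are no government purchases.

Equilibrium: 2494 - 7p = p - 66, so 2560 = 8p and p* = 320, q* = 254.
Because the floor (332) lies above the market-clearing price, it is binding.
At p = 332: qd = 2494 - 7·332 = 170 and qs = 332 - 66 = 266.
Quantity traded falls to 170. At q = 170 the demand price is (2494 - 170)/7 = 332 and the supply price is 66 + 170 = 236.
Deadweight loss = ½ · (332 - 236) · (254 - 170) = ½ · 96 · 84 = 4032.

4032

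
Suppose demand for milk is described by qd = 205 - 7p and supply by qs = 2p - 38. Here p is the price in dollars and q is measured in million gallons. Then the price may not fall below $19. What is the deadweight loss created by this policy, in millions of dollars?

0

In a free market, 205 - 7p = 2p - 38 gives the equilibrium p* = 27, q* = 16.
The floor of 19 is below the equilibrium price 27, so it is not binding; the market clears at p* = 27, q* = 16.
Since the control does not bind, no trades are prevented and deadweight loss is zero.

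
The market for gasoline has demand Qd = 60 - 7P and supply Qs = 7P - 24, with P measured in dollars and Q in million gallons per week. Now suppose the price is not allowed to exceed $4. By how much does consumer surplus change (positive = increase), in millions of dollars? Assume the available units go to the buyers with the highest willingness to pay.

-6

In a free market, 60 - 7P = 7P - 24 gives the equilibrium P* = 6, Q* = 18.
Since 4 < 6, the ceiling is binding.
At P = 4: Qd = 60 - 7·4 = 32 and Qs = 7·4 - 24 = 4.
Consumer surplus without the control is ½ · (60/7 - 6) · 18 = 162/7.
With the ceiling, 4 units are sold at 4 (assume they go to the highest-value buyers). The demand price at Q = 4 is 8, so CS = ½ · [(60/7 - 4) + (8 - 4)] · 4 = 120/7.
Change in consumer surplus = 120/7 - 162/7 = -6.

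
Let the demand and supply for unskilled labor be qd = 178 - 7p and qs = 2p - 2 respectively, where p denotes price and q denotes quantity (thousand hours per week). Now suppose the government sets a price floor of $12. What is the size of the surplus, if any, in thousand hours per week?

Equilibrium: 178 - 7p = 2p - 2, so 180 = 9p and p* = 20, q* = 38.
Since 12 is below p* = 20, the floor does not bind and the free-market outcome prevails.
Since the control does not bind, there is no surplus.

0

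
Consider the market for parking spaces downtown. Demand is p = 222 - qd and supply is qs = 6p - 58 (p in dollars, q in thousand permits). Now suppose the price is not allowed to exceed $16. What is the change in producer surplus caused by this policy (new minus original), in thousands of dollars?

-2640

Rearranging demand gives qd = 222 - p. Setting quantity demanded equal to quantity supplied, 222 - p = 6p - 58, gives p* = 40 and q* = 182.
Because the ceiling (16) lies below the market-clearing price, it is binding.
At p = 16: qd = 222 - 16 = 206 and qs = 6·16 - 58 = 38.
Producer surplus without the control is ½ · (40 - 29/3) · 182 = 8281/3.
With the ceiling, producers sell 38 units at 16, so PS = ½ · (16 - 29/3) · 38 = 361/3.
Change in producer surplus = 361/3 - 8281/3 = -2640.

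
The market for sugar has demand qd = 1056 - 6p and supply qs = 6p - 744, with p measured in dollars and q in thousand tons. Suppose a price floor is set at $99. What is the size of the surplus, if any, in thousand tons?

Equilibrium: 1056 - 6p = 6p - 744, so 1800 = 12p and p* = 150, q* = 156.
The floor of 99 is below the equilibrium price 150, so it is not binding; the market clears at p* = 150, q* = 156.
Since the control does not bind, there is no surplus.

0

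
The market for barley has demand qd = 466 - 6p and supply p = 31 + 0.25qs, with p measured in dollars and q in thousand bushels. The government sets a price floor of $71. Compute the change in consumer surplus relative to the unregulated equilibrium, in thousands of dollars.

Rearranging supply gives qs = 4p - 124. Without the control the market clears where 466 - 6p = 4p - 124, i.e. p* = 59 and q* = 112.
Because the floor (71) lies above the market-clearing price, it is binding.
At p = 71: qd = 466 - 6·71 = 40 and qs = 4·71 - 124 = 160.
Consumer surplus without the control is ½ · (233/3 - 59) · 112 = 3136/3.
With the floor, consumers buy 40 units at 71, so CS = ½ · (233/3 - 71) · 40 = 400/3.
Change in consumer surplus = 400/3 - 3136/3 = -912.

-912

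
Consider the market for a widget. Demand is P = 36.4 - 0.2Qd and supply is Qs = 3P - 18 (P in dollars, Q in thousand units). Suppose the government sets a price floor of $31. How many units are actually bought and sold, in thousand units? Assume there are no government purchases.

27

Rearranging demand gives Qd = 182 - 5P. Setting quantity demanded equal to quantity supplied, 182 - 5P = 3P - 18, gives P* = 25 and Q* = 57.
The floor of 31 is above the equilibrium price 25, so it binds.
At P = 31: Qd = 182 - 5·31 = 27 and Qs = 3·31 - 18 = 75.
The quantity actually transacted is the short side, demand: 27.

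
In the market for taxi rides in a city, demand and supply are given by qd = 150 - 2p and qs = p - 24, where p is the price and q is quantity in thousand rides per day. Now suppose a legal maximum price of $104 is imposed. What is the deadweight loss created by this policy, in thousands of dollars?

0

Equilibrium: 150 - 2p = p - 24, so 174 = 3p and p* = 58, q* = 34.
Since 104 is above p* = 58, the ceiling does not bind and the free-market outcome prevails.
Since the control does not bind, no trades are prevented and deadweight loss is zero.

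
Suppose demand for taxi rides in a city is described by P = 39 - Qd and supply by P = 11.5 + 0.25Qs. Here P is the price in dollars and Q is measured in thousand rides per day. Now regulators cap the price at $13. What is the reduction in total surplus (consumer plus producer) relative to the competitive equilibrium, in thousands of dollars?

Rearranging demand gives Qd = 39 - P; rearranging supply gives Qs = 4P - 46. Setting quantity demanded equal to quantity supplied, 39 - P = 4P - 46, gives P* = 17 and Q* = 22.
Because the ceiling (13) lies below the market-clearing price, it is binding.
At P = 13: Qd = 39 - 13 = 26 and Qs = 4·13 - 46 = 6.
Quantity traded falls to 6. At Q = 6 the demand price is 39 - 6 = 33 and the supply price is (46 + 6)/4 = 13.
Deadweight loss = ½ · (33 - 13) · (22 - 6) = ½ · 20 · 16 = 160.

160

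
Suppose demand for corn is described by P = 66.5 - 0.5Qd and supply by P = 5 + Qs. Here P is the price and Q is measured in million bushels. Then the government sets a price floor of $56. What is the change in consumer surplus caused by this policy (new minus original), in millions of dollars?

-310

Rearranging demand gives Qd = 133 - 2P; rearranging supply gives Qs = P - 5. Without the control the market clears where 133 - 2P = P - 5, i.e. P* = 46 and Q* = 41.
The floor of 56 is above the equilibrium price 46, so it binds.
At P = 56: Qd = 133 - 2·56 = 21 and Qs = 56 - 5 = 51.
Consumer surplus without the control is ½ · (66.5 - 46) · 41 = 420.25.
With the floor, consumers buy 21 units at 56, so CS = ½ · (66.5 - 56) · 21 = 110.25.
Change in consumer surplus = 110.25 - 420.25 = -310.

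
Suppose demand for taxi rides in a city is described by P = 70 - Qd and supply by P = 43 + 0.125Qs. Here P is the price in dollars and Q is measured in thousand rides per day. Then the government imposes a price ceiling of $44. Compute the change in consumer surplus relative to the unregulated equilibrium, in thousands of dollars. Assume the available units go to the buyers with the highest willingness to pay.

Rearranging demand gives Qd = 70 - P; rearranging supply gives Qs = 8P - 344. In a free market, 70 - P = 8P - 344 gives the equilibrium P* = 46, Q* = 24.
The ceiling of 44 is below the equilibrium price 46, so it binds.
At P = 44: Qd = 70 - 44 = 26 and Qs = 8·44 - 344 = 8.
Consumer surplus without the control is ½ · (70 - 46) · 24 = 288.
With the ceiling, 8 units are sold at 44 (assume they go to the highest-value buyers). The demand price at Q = 8 is 62, so CS = ½ · [(70 - 44) + (62 - 44)] · 8 = 176.
Change in consumer surplus = 176 - 288 = -112.

-112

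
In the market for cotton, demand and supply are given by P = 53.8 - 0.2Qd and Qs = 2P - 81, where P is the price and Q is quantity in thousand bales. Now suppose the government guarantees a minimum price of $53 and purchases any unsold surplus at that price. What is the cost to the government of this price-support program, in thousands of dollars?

Rearranging demand gives Qd = 269 - 5P. Without the control the market clears where 269 - 5P = 2P - 81, i.e. P* = 50 and Q* = 19.
Since 53 > 50, the floor is binding.
At P = 53: Qd = 269 - 5·53 = 4 and Qs = 2·53 - 81 = 25.
Surplus = Qs - Qd = 21.
Government expenditure = surplus × support price = 21 × 53 = 1113.

1113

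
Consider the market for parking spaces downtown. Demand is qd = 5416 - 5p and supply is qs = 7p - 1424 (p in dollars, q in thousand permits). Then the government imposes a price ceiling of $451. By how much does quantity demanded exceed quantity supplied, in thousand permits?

Without the control the market clears where 5416 - 5p = 7p - 1424, i.e. p* = 570 and q* = 2566.
The ceiling of 451 is below the equilibrium price 570, so it binds.
At p = 451: qd = 5416 - 5·451 = 3161 and qs = 7·451 - 1424 = 1733.
Shortage = qd - qs = 3161 - 1733 = 1428.

1428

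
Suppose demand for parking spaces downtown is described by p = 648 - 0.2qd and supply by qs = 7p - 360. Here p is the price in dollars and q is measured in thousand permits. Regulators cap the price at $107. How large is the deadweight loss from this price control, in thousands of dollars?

312891.6

Rearranging demand gives qd = 3240 - 5p. In a free market, 3240 - 5p = 7p - 360 gives the equilibrium p* = 300, q* = 1740.
The ceiling of 107 is below the equilibrium price 300, so it binds.
At p = 107: qd = 3240 - 5·107 = 2705 and qs = 7·107 - 360 = 389.
Quantity traded falls to 389. At q = 389 the demand price is (3240 - 389)/5 = 570.2 and the supply price is (360 + 389)/7 = 107.
Deadweight loss = ½ · (570.2 - 107) · (1740 - 389) = ½ · 463.2 · 1351 = 312891.6.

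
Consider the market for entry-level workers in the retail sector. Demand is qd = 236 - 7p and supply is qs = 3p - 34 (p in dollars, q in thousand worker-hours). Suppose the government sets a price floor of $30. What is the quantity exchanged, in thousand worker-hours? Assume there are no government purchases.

Equilibrium: 236 - 7p = 3p - 34, so 270 = 10p and p* = 27, q* = 47.
Because the floor (30) lies above the market-clearing price, it is binding.
At p = 30: qd = 236 - 7·30 = 26 and qs = 3·30 - 34 = 56.
The quantity actually transacted is the short side, demand: 26.

26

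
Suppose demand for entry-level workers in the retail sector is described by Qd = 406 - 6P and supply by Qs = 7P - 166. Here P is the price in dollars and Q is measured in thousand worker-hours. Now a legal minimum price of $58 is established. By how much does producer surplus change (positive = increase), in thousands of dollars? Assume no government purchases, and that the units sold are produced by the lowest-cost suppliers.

Setting quantity demanded equal to quantity supplied, 406 - 6P = 7P - 166, gives P* = 44 and Q* = 142.
Because the floor (58) lies above the market-clearing price, it is binding.
At P = 58: Qd = 406 - 6·58 = 58 and Qs = 7·58 - 166 = 240.
Producer surplus without the control is ½ · (44 - 166/7) · 142 = 10082/7.
With the floor, 58 units are sold at 58. The supply price at Q = 58 is 32, so PS = ½ · [(58 - 166/7) + (58 - 32)] · 58 = 12238/7.
Change in producer surplus = 12238/7 - 10082/7 = 308.

308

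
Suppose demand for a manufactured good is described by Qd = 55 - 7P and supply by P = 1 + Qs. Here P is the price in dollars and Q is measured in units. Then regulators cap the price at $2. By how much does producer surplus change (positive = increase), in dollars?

-17.5

Rearranging supply gives Qs = P - 1. Without the control the market clears where 55 - 7P = P - 1, i.e. P* = 7 and Q* = 6.
Since 2 < 7, the ceiling is binding.
At P = 2: Qd = 55 - 7·2 = 41 and Qs = 2 - 1 = 1.
Producer surplus without the control is ½ · (7 - 1) · 6 = 18.
With the ceiling, producers sell 1 units at 2, so PS = ½ · (2 - 1) · 1 = 0.5.
Change in producer surplus = 0.5 - 18 = -17.5.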